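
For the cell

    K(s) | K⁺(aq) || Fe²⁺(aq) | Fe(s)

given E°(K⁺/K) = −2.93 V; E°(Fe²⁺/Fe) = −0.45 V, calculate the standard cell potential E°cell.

+2.48 V

By convention the left-hand electrode in cell notation is the anode (oxidation) and the right-hand electrode is the cathode (reduction).
E°cell = E°(right) − E°(left) = −0.45 − (−2.93) = +2.48 V.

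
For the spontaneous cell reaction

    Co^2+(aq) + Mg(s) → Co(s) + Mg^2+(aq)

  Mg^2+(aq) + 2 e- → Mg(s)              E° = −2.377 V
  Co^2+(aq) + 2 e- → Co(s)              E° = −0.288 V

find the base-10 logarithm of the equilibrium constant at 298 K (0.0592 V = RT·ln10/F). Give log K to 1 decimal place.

log K = 70.6

The Co²⁺/Co couple is reduced (cathode); E°cell = −0.288 − (−2.377) = +2.089 V with n = 2.
At equilibrium E = 0, so log K = nE°cell / 0.0592 = (2)(+2.089) / 0.0592 = 70.6.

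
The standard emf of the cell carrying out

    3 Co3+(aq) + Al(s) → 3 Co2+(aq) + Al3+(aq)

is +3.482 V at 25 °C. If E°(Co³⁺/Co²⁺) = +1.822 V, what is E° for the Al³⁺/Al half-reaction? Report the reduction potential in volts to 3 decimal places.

−1.660 V

In the reaction as written the Co³⁺/Co²⁺ couple is reduced (cathode) and Al³⁺/Al is oxidized (anode), so E°cell = E°(Co³⁺/Co²⁺) − E°(Al³⁺/Al).
E°(Al³⁺/Al) = E°(cathode) − E°cell = +1.822 − (+3.482) = −1.660 V.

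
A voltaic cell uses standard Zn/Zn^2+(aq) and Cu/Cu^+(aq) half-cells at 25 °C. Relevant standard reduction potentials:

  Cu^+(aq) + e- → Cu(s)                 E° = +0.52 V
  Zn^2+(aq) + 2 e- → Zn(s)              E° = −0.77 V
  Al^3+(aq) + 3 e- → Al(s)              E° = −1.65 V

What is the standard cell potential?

+1.29 V

Of the two couples in this cell, the one with the more positive reduction potential is reduced at the cathode: here that is Cu⁺/Cu (+0.52 V); Zn²⁺/Zn (−0.77 V) is the anode.
E°cell = E°(cathode) − E°(anode) = +0.52 − (−0.77) = +1.29 V.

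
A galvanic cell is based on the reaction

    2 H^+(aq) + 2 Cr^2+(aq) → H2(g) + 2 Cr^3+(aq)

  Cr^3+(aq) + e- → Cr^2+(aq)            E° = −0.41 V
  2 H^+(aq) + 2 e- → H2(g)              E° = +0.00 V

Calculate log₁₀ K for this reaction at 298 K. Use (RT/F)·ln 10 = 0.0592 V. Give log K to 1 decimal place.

The 2H⁺/H₂ couple is reduced (cathode); E°cell = +0.00 − (−0.41) = +0.41 V with n = 2.
At equilibrium E = 0, so log K = nE°cell / 0.0592 = (2)(+0.41) / 0.0592 = 13.9.

log K = 13.9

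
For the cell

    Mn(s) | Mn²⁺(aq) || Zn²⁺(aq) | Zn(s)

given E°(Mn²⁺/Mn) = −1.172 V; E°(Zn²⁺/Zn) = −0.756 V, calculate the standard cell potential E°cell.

+0.416 V

By convention the left-hand electrode in cell notation is the anode (oxidation) and the right-hand electrode is the cathode (reduction).
E°cell = E°(right) − E°(left) = −0.756 − (−1.172) = +0.416 V.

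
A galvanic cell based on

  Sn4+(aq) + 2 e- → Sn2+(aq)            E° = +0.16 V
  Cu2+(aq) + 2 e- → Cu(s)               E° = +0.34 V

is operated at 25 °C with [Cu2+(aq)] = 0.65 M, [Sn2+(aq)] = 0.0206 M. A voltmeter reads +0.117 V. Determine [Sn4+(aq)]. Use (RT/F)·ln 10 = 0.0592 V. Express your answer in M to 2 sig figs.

Cu²⁺/Cu is the cathode (higher E°); E°cell = +0.34 − (+0.16) = +0.18 V with n = 2.
Since E = E° − (0.0592/n)·log Q, log Q = n(E° − E)/0.0592 = 2.128.
For Cu2+(aq) + Sn2+(aq) → Cu(s) + Sn4+(aq), the reaction quotient is Q = [Sn4+(aq)] / ([Cu2+(aq)]·[Sn2+(aq)]).
Solving for the unknown gives log [Sn4+(aq)] = 0.255, so [Sn4+(aq)] ≈ 1.8 M.

1.8 M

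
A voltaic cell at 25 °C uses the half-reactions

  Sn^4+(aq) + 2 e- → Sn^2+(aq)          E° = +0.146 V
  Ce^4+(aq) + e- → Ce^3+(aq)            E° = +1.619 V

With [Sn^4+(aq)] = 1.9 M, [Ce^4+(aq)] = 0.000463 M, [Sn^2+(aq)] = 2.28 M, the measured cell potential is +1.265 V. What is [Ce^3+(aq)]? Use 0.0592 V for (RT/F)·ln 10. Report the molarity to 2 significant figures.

1.7 M

With Ce⁴⁺/Ce³⁺ at the cathode and Sn⁴⁺/Sn²⁺ at the anode, E°cell = +1.619 − (+0.146) = +1.473 V (n = 2).
Since E = E° − (0.0592/n)·log Q, log Q = n(E° − E)/0.0592 = 7.027.
The balanced reaction is 2 Ce^4+(aq) + Sn^2+(aq) → 2 Ce^3+(aq) + Sn^4+(aq), so Q = ([Ce^3+(aq)]^2·[Sn^4+(aq)]) / ([Ce^4+(aq)]^2·[Sn^2+(aq)]).
Solving for the unknown gives log [Ce^3+(aq)] = 0.219, so [Ce^3+(aq)] ≈ 1.7 M.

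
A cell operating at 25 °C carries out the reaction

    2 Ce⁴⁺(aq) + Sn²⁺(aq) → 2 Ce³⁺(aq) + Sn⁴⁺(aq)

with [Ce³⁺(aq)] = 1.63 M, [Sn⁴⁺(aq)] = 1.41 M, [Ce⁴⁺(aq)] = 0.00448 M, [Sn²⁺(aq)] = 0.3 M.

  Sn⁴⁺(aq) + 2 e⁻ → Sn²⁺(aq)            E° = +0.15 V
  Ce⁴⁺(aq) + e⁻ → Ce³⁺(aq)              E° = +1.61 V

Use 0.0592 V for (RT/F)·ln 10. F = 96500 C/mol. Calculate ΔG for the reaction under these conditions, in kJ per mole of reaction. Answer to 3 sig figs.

With Ce⁴⁺/Ce³⁺ reduced at the cathode, E°cell = +1.61 − (+0.15) = +1.46 V and n = 2.
Here Q = ([Ce³⁺(aq)]^2·[Sn⁴⁺(aq)]) / ([Ce⁴⁺(aq)]^2·[Sn²⁺(aq)]) = 6.22×10^5 (log Q = 5.794), giving E = +1.46 − (0.0592/2)·(5.794) = +1.2885 V.
ΔG = −nFE = −(2)(96500)(+1.2885) J/mol = −249 kJ/mol.

−249 kJ/mol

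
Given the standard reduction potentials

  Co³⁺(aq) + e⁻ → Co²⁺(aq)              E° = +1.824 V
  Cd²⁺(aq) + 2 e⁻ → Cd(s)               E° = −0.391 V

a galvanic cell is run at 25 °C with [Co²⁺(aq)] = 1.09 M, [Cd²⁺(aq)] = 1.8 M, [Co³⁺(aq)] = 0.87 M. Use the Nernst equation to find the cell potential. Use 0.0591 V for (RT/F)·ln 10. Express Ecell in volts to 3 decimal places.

Co³⁺/Co²⁺ is reduced (cathode, E° = +1.824 V) and Cd²⁺/Cd is oxidized (anode).
E°cell = +1.824 − (−0.391) = +2.215 V, with n = 2 electrons transferred.
For the overall reaction 2 Co³⁺(aq) + Cd(s) → 2 Co²⁺(aq) + Cd²⁺(aq), Q = ([Co²⁺(aq)]^2·[Cd²⁺(aq)]) / [Co³⁺(aq)]^2 = 2.83, giving log Q = 0.451.
Applying E = E° − (RT ln10/nF)·log Q gives +2.215 − (0.0591/2)(0.451) = +2.202 V.

+2.202 V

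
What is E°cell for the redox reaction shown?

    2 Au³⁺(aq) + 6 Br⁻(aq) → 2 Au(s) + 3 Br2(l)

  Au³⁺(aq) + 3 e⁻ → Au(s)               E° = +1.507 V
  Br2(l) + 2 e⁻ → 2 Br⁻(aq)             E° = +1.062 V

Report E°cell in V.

In the reaction as written, Au³⁺(aq) is reduced (cathode) and Br2(l) is produced by oxidation at the anode.
E°cell = E°(cathode) − E°(anode) = +1.507 − (+1.062) = +0.445 V.
The positive value indicates the reaction is spontaneous as written.

+0.445 V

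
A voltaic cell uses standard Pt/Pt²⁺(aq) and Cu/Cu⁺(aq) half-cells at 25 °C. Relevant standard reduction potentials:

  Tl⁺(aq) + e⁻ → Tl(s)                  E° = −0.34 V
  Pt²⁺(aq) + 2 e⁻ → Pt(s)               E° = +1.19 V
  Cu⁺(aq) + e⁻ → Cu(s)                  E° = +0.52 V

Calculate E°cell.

+0.67 V

The Pt²⁺/Pt couple has the higher E°, so Pt ion is reduced (cathode) and Cu is oxidized (anode).
E°cell = E°(cathode) − E°(anode) = +1.19 − (+0.52) = +0.67 V.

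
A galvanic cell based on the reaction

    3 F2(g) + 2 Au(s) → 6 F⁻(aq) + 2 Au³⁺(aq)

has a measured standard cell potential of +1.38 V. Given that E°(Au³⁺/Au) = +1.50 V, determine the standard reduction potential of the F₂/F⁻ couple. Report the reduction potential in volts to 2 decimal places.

+2.88 V

In the reaction as written the F₂/F⁻ couple is reduced (cathode) and Au³⁺/Au is oxidized (anode), so E°cell = E°(F₂/F⁻) − E°(Au³⁺/Au).
E°(F₂/F⁻) = E°cell + E°(anode) = +1.38 + (+1.50) = +2.88 V.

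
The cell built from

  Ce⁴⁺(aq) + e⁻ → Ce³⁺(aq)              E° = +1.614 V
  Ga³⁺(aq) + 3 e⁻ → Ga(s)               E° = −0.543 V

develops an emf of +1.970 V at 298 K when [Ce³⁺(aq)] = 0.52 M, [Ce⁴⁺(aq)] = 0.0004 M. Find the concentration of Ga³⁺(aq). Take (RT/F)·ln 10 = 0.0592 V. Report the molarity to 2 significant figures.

With Ce⁴⁺/Ce³⁺ at the cathode and Ga³⁺/Ga at the anode, E°cell = +1.614 − (−0.543) = +2.157 V (n = 3).
Since E = E° − (0.0592/n)·log Q, log Q = n(E° − E)/0.0592 = 9.476.
Balancing electrons gives 3 Ce⁴⁺(aq) + Ga(s) → 3 Ce³⁺(aq) + Ga³⁺(aq); thus Q = ([Ce³⁺(aq)]^3·[Ga³⁺(aq)]) / [Ce⁴⁺(aq)]^3.
Solving for the unknown gives log [Ga³⁺(aq)] = 0.134, so [Ga³⁺(aq)] ≈ 1.4 M.

1.4 M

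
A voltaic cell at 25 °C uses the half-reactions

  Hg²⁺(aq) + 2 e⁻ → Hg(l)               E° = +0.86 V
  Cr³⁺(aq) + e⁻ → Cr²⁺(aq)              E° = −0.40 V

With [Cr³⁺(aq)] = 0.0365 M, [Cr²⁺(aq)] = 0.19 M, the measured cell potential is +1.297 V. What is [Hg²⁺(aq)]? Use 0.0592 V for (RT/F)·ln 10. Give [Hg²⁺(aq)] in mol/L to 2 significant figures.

With Hg²⁺/Hg at the cathode and Cr³⁺/Cr²⁺ at the anode, E°cell = +0.86 − (−0.40) = +1.26 V (n = 2).
Rearranging E = E° − (0.0592/n)·log Q gives log Q = 2(+1.26 − (+1.297))/0.0592 = −1.250.
The balanced reaction is Hg²⁺(aq) + 2 Cr²⁺(aq) → Hg(l) + 2 Cr³⁺(aq), so Q = [Cr³⁺(aq)]^2 / ([Hg²⁺(aq)]·[Cr²⁺(aq)]^2).
Substituting the known concentrations and solving, log [Hg²⁺(aq)] = −0.183 and [Hg²⁺(aq)] = 0.66 M.

0.66 M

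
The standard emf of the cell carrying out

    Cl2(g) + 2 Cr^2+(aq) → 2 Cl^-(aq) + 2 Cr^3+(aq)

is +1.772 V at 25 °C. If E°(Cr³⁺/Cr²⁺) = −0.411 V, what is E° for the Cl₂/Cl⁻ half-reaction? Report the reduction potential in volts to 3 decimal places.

In the reaction as written the Cl₂/Cl⁻ couple is reduced (cathode) and Cr³⁺/Cr²⁺ is oxidized (anode), so E°cell = E°(Cl₂/Cl⁻) − E°(Cr³⁺/Cr²⁺).
E°(Cl₂/Cl⁻) = E°cell + E°(anode) = +1.772 + (−0.411) = +1.361 V.

+1.361 V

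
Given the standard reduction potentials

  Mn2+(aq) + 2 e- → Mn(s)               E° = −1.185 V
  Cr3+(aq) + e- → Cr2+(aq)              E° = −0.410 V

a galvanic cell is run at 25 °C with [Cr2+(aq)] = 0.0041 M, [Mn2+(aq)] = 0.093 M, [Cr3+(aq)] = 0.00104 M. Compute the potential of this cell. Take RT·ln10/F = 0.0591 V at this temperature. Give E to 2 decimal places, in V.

+0.77 V

Cr³⁺/Cr²⁺ is reduced (cathode, E° = −0.410 V) and Mn²⁺/Mn is oxidized (anode).
The standard potential is −0.410 − (−1.185) = +0.775 V and the balanced reaction transfers n = 2 electrons.
Balancing gives 2 Cr3+(aq) + Mn(s) → 2 Cr2+(aq) + Mn2+(aq); hence Q = ([Cr2+(aq)]^2·[Mn2+(aq)]) / [Cr3+(aq)]^2 = 1.45 (log Q = 0.160).
By the Nernst equation, E = +0.775 − (0.0591/2)·(0.160) = +0.77 V.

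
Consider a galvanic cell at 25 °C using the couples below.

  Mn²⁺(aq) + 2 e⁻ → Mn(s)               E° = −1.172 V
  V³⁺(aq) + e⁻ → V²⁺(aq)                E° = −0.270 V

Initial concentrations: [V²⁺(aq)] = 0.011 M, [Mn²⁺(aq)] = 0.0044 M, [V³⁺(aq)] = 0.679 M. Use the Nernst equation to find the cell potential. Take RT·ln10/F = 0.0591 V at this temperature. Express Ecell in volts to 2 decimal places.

V³⁺/V²⁺ is reduced (cathode, E° = −0.270 V) and Mn²⁺/Mn is oxidized (anode).
E°cell = E°cat − E°an = −0.270 − (−1.172) = +0.902 V; n = 2.
The balanced reaction is 2 V³⁺(aq) + Mn(s) → 2 V²⁺(aq) + Mn²⁺(aq), so Q = ([V²⁺(aq)]^2·[Mn²⁺(aq)]) / [V³⁺(aq)]^2 = 1.15×10^−6 and log Q = −5.938.
By the Nernst equation, E = +0.902 − (0.0591/2)·(−5.938) = +1.08 V.

+1.08 V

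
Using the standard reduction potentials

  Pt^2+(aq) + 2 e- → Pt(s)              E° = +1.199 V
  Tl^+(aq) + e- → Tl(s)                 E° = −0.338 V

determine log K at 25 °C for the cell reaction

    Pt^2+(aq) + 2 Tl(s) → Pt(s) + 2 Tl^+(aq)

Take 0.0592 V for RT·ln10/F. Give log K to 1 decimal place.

The Pt²⁺/Pt couple is reduced (cathode); E°cell = +1.199 − (−0.338) = +1.537 V with n = 2.
At equilibrium E = 0, so log K = nE°cell / 0.0592 = (2)(+1.537) / 0.0592 = 51.9.

log K = 51.9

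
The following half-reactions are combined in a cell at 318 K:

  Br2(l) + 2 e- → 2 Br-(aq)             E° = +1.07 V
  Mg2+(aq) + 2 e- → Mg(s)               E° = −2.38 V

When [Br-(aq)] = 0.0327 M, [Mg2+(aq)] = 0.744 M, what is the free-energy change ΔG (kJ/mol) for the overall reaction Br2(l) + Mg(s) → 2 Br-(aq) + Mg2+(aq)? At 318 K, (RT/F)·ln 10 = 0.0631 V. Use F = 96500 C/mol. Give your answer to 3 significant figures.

E°cell = +1.07 − (−2.38) = +3.45 V; the balanced reaction transfers n = 2 electrons.
The reaction quotient is [Br-(aq)]^2·[Mg2+(aq)] = 0.000796; by Nernst, E = +3.45 − (0.0631/2)(−3.099) = +3.5478 V.
Then ΔG = −nFE = −2 × 96500 × +3.5478 J/mol = −685 kJ/mol.

−685 kJ/mol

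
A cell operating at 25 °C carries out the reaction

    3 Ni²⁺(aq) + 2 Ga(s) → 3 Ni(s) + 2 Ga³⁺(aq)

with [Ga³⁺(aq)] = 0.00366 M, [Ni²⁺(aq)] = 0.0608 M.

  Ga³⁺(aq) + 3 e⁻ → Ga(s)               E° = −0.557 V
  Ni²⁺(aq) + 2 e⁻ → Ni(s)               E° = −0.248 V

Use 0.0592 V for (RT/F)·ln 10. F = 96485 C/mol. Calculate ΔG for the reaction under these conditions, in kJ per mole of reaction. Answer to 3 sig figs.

−186 kJ/mol

With Ni²⁺/Ni reduced at the cathode, E°cell = −0.248 − (−0.557) = +0.309 V and n = 6.
Here Q = [Ga³⁺(aq)]^2 / [Ni²⁺(aq)]^3 = 0.0596 (log Q = −1.225), giving E = +0.309 − (0.0592/6)·(−1.225) = +0.3211 V.
ΔG = −nFE = −(6)(96485)(+0.3211) J/mol = −186 kJ/mol.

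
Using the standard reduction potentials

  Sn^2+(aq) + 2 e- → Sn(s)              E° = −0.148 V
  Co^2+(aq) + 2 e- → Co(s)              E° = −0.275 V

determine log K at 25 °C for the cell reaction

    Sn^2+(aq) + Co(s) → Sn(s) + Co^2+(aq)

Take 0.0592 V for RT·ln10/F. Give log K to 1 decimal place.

The Sn²⁺/Sn couple is reduced (cathode); E°cell = −0.148 − (−0.275) = +0.127 V with n = 2.
At equilibrium E = 0, so log K = nE°cell / 0.0592 = (2)(+0.127) / 0.0592 = 4.3.

log K = 4.3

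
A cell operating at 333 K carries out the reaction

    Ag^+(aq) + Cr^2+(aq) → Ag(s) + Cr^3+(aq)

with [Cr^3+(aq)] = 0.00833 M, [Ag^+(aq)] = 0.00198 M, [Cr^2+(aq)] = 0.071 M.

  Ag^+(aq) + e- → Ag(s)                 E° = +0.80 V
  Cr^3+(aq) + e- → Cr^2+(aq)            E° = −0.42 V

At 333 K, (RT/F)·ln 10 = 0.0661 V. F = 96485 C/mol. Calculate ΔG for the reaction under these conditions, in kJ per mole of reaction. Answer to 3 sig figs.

−106 kJ/mol

The standard cell potential is +0.80 − (−0.42) = +1.22 V, with n = 1 electron in the balanced equation.
The reaction quotient is [Cr^3+(aq)] / ([Ag^+(aq)]·[Cr^2+(aq)]) = 59.3; by Nernst, E = +1.22 − (0.0661/1)(1.773) = +1.1028 V.
Finally ΔG = −nFE = −(1)(96485 C/mol)(+1.1028 V) = −106 kJ/mol.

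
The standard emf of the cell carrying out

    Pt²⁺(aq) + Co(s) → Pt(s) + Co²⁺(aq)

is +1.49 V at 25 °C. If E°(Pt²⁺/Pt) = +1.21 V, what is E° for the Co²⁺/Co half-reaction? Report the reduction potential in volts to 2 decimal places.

−0.28 V

In the reaction as written the Pt²⁺/Pt couple is reduced (cathode) and Co²⁺/Co is oxidized (anode), so E°cell = E°(Pt²⁺/Pt) − E°(Co²⁺/Co).
E°(Co²⁺/Co) = E°(cathode) − E°cell = +1.21 − (+1.49) = −0.28 V.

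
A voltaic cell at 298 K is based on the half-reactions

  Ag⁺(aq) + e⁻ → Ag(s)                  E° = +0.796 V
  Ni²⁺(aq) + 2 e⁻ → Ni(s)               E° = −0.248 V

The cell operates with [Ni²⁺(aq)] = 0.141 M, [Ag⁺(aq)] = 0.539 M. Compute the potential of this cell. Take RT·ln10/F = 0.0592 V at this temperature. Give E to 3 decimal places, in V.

Ag⁺/Ag is reduced (cathode, E° = +0.796 V) and Ni²⁺/Ni is oxidized (anode).
E°cell = +0.796 − (−0.248) = +1.044 V, with n = 2 electrons transferred.
For the overall reaction 2 Ag⁺(aq) + Ni(s) → 2 Ag(s) + Ni²⁺(aq), Q = [Ni²⁺(aq)] / [Ag⁺(aq)]^2 = 0.485, giving log Q = −0.314.
By the Nernst equation, E = +1.044 − (0.0592/2)·(−0.314) = +1.053 V.

+1.053 V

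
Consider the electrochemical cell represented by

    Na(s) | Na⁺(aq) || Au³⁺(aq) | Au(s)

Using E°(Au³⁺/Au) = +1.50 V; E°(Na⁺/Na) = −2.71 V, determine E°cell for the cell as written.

By convention the left-hand electrode in cell notation is the anode (oxidation) and the right-hand electrode is the cathode (reduction).
E°cell = E°(right) − E°(left) = +1.50 − (−2.71) = +4.21 V.

+4.21 V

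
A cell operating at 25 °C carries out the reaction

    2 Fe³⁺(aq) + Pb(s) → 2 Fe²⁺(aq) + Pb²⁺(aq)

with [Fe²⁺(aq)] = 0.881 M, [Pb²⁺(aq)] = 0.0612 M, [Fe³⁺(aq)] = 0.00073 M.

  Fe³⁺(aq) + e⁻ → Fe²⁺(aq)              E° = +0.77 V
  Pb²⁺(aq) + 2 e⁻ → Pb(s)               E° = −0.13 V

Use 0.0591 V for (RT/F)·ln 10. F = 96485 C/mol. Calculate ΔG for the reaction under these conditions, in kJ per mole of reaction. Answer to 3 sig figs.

−145 kJ/mol

With Fe³⁺/Fe²⁺ reduced at the cathode, E°cell = +0.77 − (−0.13) = +0.90 V and n = 2.
Q = ([Fe²⁺(aq)]^2·[Pb²⁺(aq)]) / [Fe³⁺(aq)]^2 = 8.91×10^4, so log Q = 4.950 and E = +0.90 − (0.0591/2)(4.950) = +0.7537 V.
Finally ΔG = −nFE = −(2)(96485 C/mol)(+0.7537 V) = −145 kJ/mol.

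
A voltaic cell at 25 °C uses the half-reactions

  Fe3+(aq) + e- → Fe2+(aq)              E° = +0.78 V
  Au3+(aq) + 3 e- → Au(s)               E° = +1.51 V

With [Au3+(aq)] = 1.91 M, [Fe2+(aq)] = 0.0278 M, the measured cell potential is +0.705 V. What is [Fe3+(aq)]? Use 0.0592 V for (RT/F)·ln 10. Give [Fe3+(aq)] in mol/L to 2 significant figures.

With Au³⁺/Au at the cathode and Fe³⁺/Fe²⁺ at the anode, E°cell = +1.51 − (+0.78) = +0.73 V (n = 3).
Rearranging E = E° − (0.0592/n)·log Q gives log Q = 3(+0.73 − (+0.705))/0.0592 = 1.267.
The balanced reaction is Au3+(aq) + 3 Fe2+(aq) → Au(s) + 3 Fe3+(aq), so Q = [Fe3+(aq)]^3 / ([Au3+(aq)]·[Fe2+(aq)]^3).
Solving for the unknown gives log [Fe3+(aq)] = −1.040, so [Fe3+(aq)] ≈ 0.091 M.

0.091 M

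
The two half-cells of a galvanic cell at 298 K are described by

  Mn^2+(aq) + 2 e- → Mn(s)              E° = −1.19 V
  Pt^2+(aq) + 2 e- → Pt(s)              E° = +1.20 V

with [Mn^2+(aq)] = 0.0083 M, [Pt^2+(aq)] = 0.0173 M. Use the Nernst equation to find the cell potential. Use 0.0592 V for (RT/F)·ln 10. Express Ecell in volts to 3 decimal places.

The Pt²⁺/Pt couple has the more positive E°, so it is the cathode; Mn²⁺/Mn is the anode.
The standard potential is +1.20 − (−1.19) = +2.39 V and the balanced reaction transfers n = 2 electrons.
Balancing gives Pt^2+(aq) + Mn(s) → Pt(s) + Mn^2+(aq); hence Q = [Mn^2+(aq)] / [Pt^2+(aq)] = 0.48 (log Q = −0.319).
Applying E = E° − (RT ln10/nF)·log Q gives +2.39 − (0.0592/2)(−0.319) = +2.399 V.

+2.399 V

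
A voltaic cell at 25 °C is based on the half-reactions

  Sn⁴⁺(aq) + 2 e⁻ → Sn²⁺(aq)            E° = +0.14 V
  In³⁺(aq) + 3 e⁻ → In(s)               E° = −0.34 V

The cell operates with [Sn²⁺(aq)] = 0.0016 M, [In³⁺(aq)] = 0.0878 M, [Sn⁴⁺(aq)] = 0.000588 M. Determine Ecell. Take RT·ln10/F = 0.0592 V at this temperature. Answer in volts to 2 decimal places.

+0.49 V

The Sn⁴⁺/Sn²⁺ couple has the more positive E°, so it is the cathode; In³⁺/In is the anode.
The standard potential is +0.14 − (−0.34) = +0.48 V and the balanced reaction transfers n = 6 electrons.
The balanced reaction is 3 Sn⁴⁺(aq) + 2 In(s) → 3 Sn²⁺(aq) + 2 In³⁺(aq), so Q = ([Sn²⁺(aq)]^3·[In³⁺(aq)]^2) / [Sn⁴⁺(aq)]^3 = 0.155 and log Q = −0.809.
E = E° − (0.0592/n)·log Q = +0.48 − (0.0592/6)(−0.809) = +0.49 V.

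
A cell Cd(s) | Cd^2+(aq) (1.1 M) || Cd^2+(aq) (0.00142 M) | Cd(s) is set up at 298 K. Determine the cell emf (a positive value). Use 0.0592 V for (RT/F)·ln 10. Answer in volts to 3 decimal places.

0.086 V

For a concentration cell E°cell = 0, since both electrodes use the same couple.
The compartment with the higher Cd^2+(aq) concentration (1.1 M) acts as the cathode; ions are reduced there and produced at the dilute (0.00142 M) anode.
With n = 2, Ecell = −(0.0592/2)·log([dilute]/[conc]) = −(0.0592/2)·log(0.00142/1.1) = +0.086 V.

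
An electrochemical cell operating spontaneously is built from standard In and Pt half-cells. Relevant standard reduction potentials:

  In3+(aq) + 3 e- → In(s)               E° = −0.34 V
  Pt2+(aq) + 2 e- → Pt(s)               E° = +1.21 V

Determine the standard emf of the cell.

The Pt²⁺/Pt couple has the higher E°, so Pt ion is reduced (cathode) and In is oxidized (anode).
E°cell = E°(cathode) − E°(anode) = +1.21 − (−0.34) = +1.55 V.

+1.55 V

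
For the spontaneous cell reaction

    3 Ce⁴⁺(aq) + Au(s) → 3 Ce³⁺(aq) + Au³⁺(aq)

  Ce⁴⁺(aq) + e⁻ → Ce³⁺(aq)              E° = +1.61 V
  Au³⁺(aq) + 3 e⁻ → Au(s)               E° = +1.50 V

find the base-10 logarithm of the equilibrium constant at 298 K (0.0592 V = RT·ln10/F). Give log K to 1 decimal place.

log K = 5.6

The Ce⁴⁺/Ce³⁺ couple is reduced (cathode); E°cell = +1.61 − (+1.50) = +0.11 V with n = 3.
At equilibrium E = 0, so log K = nE°cell / 0.0592 = (3)(+0.11) / 0.0592 = 5.6.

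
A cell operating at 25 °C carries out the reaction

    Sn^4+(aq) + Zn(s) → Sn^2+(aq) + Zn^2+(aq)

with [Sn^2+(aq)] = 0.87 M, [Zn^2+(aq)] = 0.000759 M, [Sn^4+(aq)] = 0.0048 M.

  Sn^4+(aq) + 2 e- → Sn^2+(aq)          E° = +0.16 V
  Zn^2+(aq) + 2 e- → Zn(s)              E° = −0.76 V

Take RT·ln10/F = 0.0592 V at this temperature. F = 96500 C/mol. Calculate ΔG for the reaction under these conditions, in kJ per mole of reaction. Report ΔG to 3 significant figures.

−182 kJ/mol

E°cell = +0.16 − (−0.76) = +0.92 V; the balanced reaction transfers n = 2 electrons.
Q = ([Sn^2+(aq)]·[Zn^2+(aq)]) / [Sn^4+(aq)] = 0.138, so log Q = −0.861 and E = +0.92 − (0.0592/2)(−0.861) = +0.9455 V.
Finally ΔG = −nFE = −(2)(96500 C/mol)(+0.9455 V) = −182 kJ/mol.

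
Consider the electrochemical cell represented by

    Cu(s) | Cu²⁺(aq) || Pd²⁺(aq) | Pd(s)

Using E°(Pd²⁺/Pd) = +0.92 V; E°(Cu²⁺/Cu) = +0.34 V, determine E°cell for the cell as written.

By convention the left-hand electrode in cell notation is the anode (oxidation) and the right-hand electrode is the cathode (reduction).
E°cell = E°(right) − E°(left) = +0.92 − (+0.34) = +0.58 V.

+0.58 V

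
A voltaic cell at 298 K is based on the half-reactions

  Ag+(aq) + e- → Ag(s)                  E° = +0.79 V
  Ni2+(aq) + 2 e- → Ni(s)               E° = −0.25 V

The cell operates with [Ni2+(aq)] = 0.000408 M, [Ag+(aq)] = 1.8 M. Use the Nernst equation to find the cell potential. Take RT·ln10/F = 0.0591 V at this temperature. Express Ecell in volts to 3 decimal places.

Ag⁺/Ag is reduced (cathode, E° = +0.79 V) and Ni²⁺/Ni is oxidized (anode).
E°cell = +0.79 − (−0.25) = +1.04 V, with n = 2 electrons transferred.
Balancing gives 2 Ag+(aq) + Ni(s) → 2 Ag(s) + Ni2+(aq); hence Q = [Ni2+(aq)] / [Ag+(aq)]^2 = 0.000126 (log Q = −3.900).
E = E° − (0.0591/n)·log Q = +1.04 − (0.0591/2)(−3.900) = +1.155 V.

+1.155 V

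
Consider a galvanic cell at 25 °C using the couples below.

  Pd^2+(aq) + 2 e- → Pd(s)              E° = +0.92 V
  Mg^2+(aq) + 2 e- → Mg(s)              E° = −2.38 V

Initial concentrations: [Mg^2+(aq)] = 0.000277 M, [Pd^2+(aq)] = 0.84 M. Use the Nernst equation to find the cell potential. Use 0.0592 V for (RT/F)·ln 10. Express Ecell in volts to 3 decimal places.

Pd²⁺/Pd is reduced (cathode, E° = +0.92 V) and Mg²⁺/Mg is oxidized (anode).
The standard potential is +0.92 − (−2.38) = +3.30 V and the balanced reaction transfers n = 2 electrons.
For the overall reaction Pd^2+(aq) + Mg(s) → Pd(s) + Mg^2+(aq), Q = [Mg^2+(aq)] / [Pd^2+(aq)] = 0.00033, giving log Q = −3.482.
By the Nernst equation, E = +3.30 − (0.0592/2)·(−3.482) = +3.403 V.

+3.403 V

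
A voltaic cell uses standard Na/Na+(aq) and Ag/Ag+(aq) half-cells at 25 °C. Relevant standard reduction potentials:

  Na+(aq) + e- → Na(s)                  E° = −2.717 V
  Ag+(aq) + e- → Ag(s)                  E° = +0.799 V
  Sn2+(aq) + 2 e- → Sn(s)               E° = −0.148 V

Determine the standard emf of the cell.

+3.516 V

Of the two couples in this cell, the one with the more positive reduction potential is reduced at the cathode: here that is Ag⁺/Ag (+0.799 V); Na⁺/Na (−2.717 V) is the anode.
E°cell = E°(cathode) − E°(anode) = +0.799 − (−2.717) = +3.516 V.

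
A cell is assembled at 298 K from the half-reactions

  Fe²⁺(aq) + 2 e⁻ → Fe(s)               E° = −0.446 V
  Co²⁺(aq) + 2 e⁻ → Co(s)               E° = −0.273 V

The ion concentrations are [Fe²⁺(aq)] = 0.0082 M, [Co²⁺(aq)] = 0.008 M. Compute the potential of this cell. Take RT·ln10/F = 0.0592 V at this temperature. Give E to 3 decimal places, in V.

Since E°(Co²⁺/Co) > E°(Fe²⁺/Fe), Co²⁺/Co serves as the cathode.
The standard potential is −0.273 − (−0.446) = +0.173 V and the balanced reaction transfers n = 2 electrons.
The balanced reaction is Co²⁺(aq) + Fe(s) → Co(s) + Fe²⁺(aq), so Q = [Fe²⁺(aq)] / [Co²⁺(aq)] = 1.03 and log Q = 0.011.
E = E° − (0.0592/n)·log Q = +0.173 − (0.0592/2)(0.011) = +0.173 V.

+0.173 V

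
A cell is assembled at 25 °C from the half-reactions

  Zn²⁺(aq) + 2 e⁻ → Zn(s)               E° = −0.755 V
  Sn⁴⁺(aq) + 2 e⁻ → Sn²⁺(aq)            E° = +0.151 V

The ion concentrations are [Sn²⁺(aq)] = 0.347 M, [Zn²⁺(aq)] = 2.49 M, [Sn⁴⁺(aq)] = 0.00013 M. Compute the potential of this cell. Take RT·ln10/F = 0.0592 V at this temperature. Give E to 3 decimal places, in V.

+0.793 V

Since E°(Sn⁴⁺/Sn²⁺) > E°(Zn²⁺/Zn), Sn⁴⁺/Sn²⁺ serves as the cathode.
E°cell = E°cat − E°an = +0.151 − (−0.755) = +0.906 V; n = 2.
Balancing gives Sn⁴⁺(aq) + Zn(s) → Sn²⁺(aq) + Zn²⁺(aq); hence Q = ([Sn²⁺(aq)]·[Zn²⁺(aq)]) / [Sn⁴⁺(aq)] = 6.65×10^3 (log Q = 3.823).
E = E° − (0.0592/n)·log Q = +0.906 − (0.0592/2)(3.823) = +0.793 V.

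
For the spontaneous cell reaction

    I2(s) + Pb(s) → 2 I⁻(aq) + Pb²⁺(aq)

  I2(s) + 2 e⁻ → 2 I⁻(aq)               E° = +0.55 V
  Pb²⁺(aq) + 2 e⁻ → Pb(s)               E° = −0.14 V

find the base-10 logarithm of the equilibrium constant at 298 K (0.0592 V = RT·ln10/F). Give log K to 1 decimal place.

log K = 23.3

The I₂/I⁻ couple is reduced (cathode); E°cell = +0.55 − (−0.14) = +0.69 V with n = 2.
At equilibrium E = 0, so log K = nE°cell / 0.0592 = (2)(+0.69) / 0.0592 = 23.3.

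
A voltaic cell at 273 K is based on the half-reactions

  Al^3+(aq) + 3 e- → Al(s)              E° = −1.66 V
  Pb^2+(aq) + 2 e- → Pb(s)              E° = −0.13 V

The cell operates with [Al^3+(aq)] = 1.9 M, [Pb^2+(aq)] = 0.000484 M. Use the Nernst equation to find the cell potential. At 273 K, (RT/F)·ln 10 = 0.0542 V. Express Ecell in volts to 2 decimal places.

+1.44 V

Since E°(Pb²⁺/Pb) > E°(Al³⁺/Al), Pb²⁺/Pb serves as the cathode.
E°cell = E°cat − E°an = −0.13 − (−1.66) = +1.53 V; n = 6.
The balanced reaction is 3 Pb^2+(aq) + 2 Al(s) → 3 Pb(s) + 2 Al^3+(aq), so Q = [Al^3+(aq)]^2 / [Pb^2+(aq)]^3 = 3.18×10^10 and log Q = 10.503.
Applying E = E° − (RT ln10/nF)·log Q gives +1.53 − (0.0542/6)(10.503) = +1.44 V.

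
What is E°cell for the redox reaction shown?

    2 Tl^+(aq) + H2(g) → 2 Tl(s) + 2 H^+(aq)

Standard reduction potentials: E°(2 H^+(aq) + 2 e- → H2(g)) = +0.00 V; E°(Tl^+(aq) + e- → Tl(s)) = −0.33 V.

−0.33 V

Tl^+(aq) gains electrons, so the Tl⁺/Tl couple is the cathode; the 2H⁺/H₂ couple is the anode.
E°cell = E°(cathode) − E°(anode) = −0.33 − (+0.00) = −0.33 V.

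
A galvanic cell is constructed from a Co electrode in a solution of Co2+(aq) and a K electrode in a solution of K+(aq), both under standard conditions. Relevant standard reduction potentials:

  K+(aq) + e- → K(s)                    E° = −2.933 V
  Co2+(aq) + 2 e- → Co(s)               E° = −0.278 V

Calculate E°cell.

Of the two couples in this cell, the one with the more positive reduction potential is reduced at the cathode: here that is Co²⁺/Co (−0.278 V); K⁺/K (−2.933 V) is the anode.
E°cell = E°(cathode) − E°(anode) = −0.278 − (−2.933) = +2.655 V.

+2.655 V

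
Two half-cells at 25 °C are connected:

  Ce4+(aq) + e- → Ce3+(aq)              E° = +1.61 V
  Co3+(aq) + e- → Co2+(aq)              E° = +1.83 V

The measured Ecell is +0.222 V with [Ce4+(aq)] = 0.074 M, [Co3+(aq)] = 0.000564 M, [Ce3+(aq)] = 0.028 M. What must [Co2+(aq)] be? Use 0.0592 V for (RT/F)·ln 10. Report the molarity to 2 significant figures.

0.00020 M

With Co³⁺/Co²⁺ at the cathode and Ce⁴⁺/Ce³⁺ at the anode, E°cell = +1.83 − (+1.61) = +0.22 V (n = 1).
Since E = E° − (0.0592/n)·log Q, log Q = n(E° − E)/0.0592 = −0.034.
The balanced reaction is Co3+(aq) + Ce3+(aq) → Co2+(aq) + Ce4+(aq), so Q = ([Co2+(aq)]·[Ce4+(aq)]) / ([Co3+(aq)]·[Ce3+(aq)]).
Substituting the known concentrations and solving, log [Co2+(aq)] = −3.705 and [Co2+(aq)] = 0.00020 M.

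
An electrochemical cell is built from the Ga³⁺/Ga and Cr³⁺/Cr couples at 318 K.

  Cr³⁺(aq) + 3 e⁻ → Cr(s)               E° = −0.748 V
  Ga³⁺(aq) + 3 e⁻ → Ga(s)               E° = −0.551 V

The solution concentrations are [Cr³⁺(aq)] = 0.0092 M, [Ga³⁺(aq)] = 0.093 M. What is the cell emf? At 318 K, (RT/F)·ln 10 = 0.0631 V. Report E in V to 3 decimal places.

+0.218 V

Since E°(Ga³⁺/Ga) > E°(Cr³⁺/Cr), Ga³⁺/Ga serves as the cathode.
The standard potential is −0.551 − (−0.748) = +0.197 V and the balanced reaction transfers n = 3 electrons.
The balanced reaction is Ga³⁺(aq) + Cr(s) → Ga(s) + Cr³⁺(aq), so Q = [Cr³⁺(aq)] / [Ga³⁺(aq)] = 0.0989 and log Q = −1.005.
By the Nernst equation, E = +0.197 − (0.0631/3)·(−1.005) = +0.218 V.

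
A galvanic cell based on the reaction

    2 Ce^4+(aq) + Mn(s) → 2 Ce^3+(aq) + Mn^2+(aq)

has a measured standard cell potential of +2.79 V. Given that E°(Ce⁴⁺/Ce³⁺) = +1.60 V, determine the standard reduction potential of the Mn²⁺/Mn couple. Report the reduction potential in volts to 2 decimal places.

In the reaction as written the Ce⁴⁺/Ce³⁺ couple is reduced (cathode) and Mn²⁺/Mn is oxidized (anode), so E°cell = E°(Ce⁴⁺/Ce³⁺) − E°(Mn²⁺/Mn).
E°(Mn²⁺/Mn) = E°(cathode) − E°cell = +1.60 − (+2.79) = −1.19 V.

−1.19 V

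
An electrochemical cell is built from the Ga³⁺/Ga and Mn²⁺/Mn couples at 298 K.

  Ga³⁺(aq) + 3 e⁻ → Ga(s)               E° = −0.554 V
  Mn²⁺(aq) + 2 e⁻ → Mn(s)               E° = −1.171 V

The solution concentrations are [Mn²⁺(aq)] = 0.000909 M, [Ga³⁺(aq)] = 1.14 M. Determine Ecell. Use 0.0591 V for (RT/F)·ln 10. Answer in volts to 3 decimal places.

Ga³⁺/Ga is reduced (cathode, E° = −0.554 V) and Mn²⁺/Mn is oxidized (anode).
E°cell = E°cat − E°an = −0.554 − (−1.171) = +0.617 V; n = 6.
Balancing gives 2 Ga³⁺(aq) + 3 Mn(s) → 2 Ga(s) + 3 Mn²⁺(aq); hence Q = [Mn²⁺(aq)]^3 / [Ga³⁺(aq)]^2 = 5.78×10^−10 (log Q = −9.238).
E = E° − (0.0591/n)·log Q = +0.617 − (0.0591/6)(−9.238) = +0.708 V.

+0.708 V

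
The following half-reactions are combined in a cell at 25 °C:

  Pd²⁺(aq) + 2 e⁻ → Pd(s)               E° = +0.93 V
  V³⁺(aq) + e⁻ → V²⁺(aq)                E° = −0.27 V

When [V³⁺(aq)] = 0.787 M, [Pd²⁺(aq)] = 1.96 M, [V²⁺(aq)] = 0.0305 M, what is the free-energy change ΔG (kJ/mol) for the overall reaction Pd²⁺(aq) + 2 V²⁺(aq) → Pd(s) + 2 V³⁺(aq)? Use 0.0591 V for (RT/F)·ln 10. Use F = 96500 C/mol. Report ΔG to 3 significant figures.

−217 kJ/mol

E°cell = +0.93 − (−0.27) = +1.20 V; the balanced reaction transfers n = 2 electrons.
The reaction quotient is [V³⁺(aq)]^2 / ([Pd²⁺(aq)]·[V²⁺(aq)]^2) = 340; by Nernst, E = +1.20 − (0.0591/2)(2.531) = +1.1252 V.
Finally ΔG = −nFE = −(2)(96500 C/mol)(+1.1252 V) = −217 kJ/mol.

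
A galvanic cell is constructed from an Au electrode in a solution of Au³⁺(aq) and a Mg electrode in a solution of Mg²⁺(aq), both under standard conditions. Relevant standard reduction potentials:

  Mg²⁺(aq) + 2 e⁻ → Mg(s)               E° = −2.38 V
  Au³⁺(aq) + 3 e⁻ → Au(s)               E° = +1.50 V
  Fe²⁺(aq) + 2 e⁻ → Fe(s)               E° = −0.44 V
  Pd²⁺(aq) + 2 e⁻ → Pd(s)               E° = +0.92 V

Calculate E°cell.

Of the two couples in this cell, the one with the more positive reduction potential is reduced at the cathode: here that is Au³⁺/Au (+1.50 V); Mg²⁺/Mg (−2.38 V) is the anode.
E°cell = E°(cathode) − E°(anode) = +1.50 − (−2.38) = +3.88 V.

+3.88 V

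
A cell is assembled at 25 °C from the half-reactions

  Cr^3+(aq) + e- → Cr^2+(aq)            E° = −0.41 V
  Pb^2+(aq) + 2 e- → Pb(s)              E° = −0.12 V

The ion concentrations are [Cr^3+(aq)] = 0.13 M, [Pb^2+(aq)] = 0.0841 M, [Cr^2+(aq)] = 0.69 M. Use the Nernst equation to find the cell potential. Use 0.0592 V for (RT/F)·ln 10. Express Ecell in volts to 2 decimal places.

The Pb²⁺/Pb couple has the more positive E°, so it is the cathode; Cr³⁺/Cr²⁺ is the anode.
E°cell = −0.12 − (−0.41) = +0.29 V, with n = 2 electrons transferred.
Balancing gives Pb^2+(aq) + 2 Cr^2+(aq) → Pb(s) + 2 Cr^3+(aq); hence Q = [Cr^3+(aq)]^2 / ([Pb^2+(aq)]·[Cr^2+(aq)]^2) = 0.422 (log Q = −0.375).
By the Nernst equation, E = +0.29 − (0.0592/2)·(−0.375) = +0.30 V.

+0.30 V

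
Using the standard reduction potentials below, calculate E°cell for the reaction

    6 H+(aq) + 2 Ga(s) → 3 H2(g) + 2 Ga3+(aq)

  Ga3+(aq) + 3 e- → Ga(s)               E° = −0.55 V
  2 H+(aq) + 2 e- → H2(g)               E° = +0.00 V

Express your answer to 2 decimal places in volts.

+0.55 V

In the reaction as written, H+(aq) is reduced (cathode) and Ga3+(aq) is produced by oxidation at the anode.
E°cell = E°(cathode) − E°(anode) = +0.00 − (−0.55) = +0.55 V.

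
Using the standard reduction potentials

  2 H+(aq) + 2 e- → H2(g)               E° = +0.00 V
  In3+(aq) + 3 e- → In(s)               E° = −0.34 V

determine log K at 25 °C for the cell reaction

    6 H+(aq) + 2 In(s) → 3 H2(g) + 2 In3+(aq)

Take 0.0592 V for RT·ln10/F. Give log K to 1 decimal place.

log K = 34.5

The 2H⁺/H₂ couple is reduced (cathode); E°cell = +0.00 − (−0.34) = +0.34 V with n = 6.
At equilibrium E = 0, so log K = nE°cell / 0.0592 = (6)(+0.34) / 0.0592 = 34.5.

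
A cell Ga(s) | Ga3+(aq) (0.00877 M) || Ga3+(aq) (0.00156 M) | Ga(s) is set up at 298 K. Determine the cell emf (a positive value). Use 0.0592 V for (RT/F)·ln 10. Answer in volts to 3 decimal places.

For a concentration cell E°cell = 0, since both electrodes use the same couple.
The compartment with the higher Ga3+(aq) concentration (0.00877 M) acts as the cathode; ions are reduced there and produced at the dilute (0.00156 M) anode.
With n = 3, Ecell = −(0.0592/3)·log([dilute]/[conc]) = −(0.0592/3)·log(0.00156/0.00877) = +0.015 V.

0.015 V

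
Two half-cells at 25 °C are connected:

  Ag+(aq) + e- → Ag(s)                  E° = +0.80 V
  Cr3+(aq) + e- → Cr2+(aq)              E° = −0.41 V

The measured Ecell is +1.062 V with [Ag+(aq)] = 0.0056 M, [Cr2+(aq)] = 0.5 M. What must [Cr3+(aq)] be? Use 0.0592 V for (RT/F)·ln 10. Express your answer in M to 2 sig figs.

With Ag⁺/Ag at the cathode and Cr³⁺/Cr²⁺ at the anode, E°cell = +0.80 − (−0.41) = +1.21 V (n = 1).
From the Nernst equation, log Q = n(E° − E)/0.0592 = 1·(+1.21 − (+1.062))/0.0592 = 2.500.
Balancing electrons gives Ag+(aq) + Cr2+(aq) → Ag(s) + Cr3+(aq); thus Q = [Cr3+(aq)] / ([Ag+(aq)]·[Cr2+(aq)]).
Substituting the known concentrations and solving, log [Cr3+(aq)] = −0.053 and [Cr3+(aq)] = 0.89 M.

0.89 M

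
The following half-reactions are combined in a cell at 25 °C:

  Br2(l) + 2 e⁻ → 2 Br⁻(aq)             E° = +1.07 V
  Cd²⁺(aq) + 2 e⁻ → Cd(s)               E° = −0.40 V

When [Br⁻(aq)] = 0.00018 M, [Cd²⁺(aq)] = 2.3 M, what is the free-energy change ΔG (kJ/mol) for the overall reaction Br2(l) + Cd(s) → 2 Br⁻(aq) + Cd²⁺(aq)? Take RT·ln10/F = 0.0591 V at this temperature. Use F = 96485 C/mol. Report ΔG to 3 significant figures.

−324 kJ/mol

With Br₂/Br⁻ reduced at the cathode, E°cell = +1.07 − (−0.40) = +1.47 V and n = 2.
Q = [Br⁻(aq)]^2·[Cd²⁺(aq)] = 7.45×10^−8, so log Q = −7.128 and E = +1.47 − (0.0591/2)(−7.128) = +1.6806 V.
Finally ΔG = −nFE = −(2)(96485 C/mol)(+1.6806 V) = −324 kJ/mol.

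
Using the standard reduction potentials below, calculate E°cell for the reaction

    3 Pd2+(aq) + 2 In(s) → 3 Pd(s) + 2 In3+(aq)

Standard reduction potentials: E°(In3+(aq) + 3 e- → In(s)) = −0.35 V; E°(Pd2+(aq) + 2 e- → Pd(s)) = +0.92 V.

In the reaction as written, Pd2+(aq) is reduced (cathode) and In3+(aq) is produced by oxidation at the anode.
E°cell = E°(cathode) − E°(anode) = +0.92 − (−0.35) = +1.27 V.

+1.27 V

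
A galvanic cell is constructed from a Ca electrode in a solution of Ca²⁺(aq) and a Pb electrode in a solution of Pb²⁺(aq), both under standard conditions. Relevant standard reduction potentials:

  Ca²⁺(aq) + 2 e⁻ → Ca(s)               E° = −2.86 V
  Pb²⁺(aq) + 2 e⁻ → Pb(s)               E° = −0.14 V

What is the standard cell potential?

+2.72 V

The Pb²⁺/Pb couple has the higher E°, so Pb ion is reduced (cathode) and Ca is oxidized (anode).
E°cell = E°(cathode) − E°(anode) = −0.14 − (−2.86) = +2.72 V.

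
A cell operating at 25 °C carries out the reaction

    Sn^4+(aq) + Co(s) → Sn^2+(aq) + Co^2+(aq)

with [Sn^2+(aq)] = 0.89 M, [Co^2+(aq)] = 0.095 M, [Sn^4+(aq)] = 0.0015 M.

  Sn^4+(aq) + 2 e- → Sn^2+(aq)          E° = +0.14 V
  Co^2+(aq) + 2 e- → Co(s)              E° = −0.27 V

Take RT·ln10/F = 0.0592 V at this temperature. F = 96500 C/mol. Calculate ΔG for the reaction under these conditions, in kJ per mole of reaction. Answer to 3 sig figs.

The standard cell potential is +0.14 − (−0.27) = +0.41 V, with n = 2 electrons in the balanced equation.
Here Q = ([Sn^2+(aq)]·[Co^2+(aq)]) / [Sn^4+(aq)] = 56.4 (log Q = 1.751), giving E = +0.41 − (0.0592/2)·(1.751) = +0.3582 V.
Then ΔG = −nFE = −2 × 96500 × +0.3582 J/mol = −69.1 kJ/mol.

−69.1 kJ/mol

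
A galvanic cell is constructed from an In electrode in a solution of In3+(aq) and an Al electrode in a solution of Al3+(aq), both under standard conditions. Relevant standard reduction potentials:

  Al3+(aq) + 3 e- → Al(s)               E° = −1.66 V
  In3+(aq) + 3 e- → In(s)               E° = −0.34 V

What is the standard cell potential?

The In³⁺/In couple has the higher E°, so In ion is reduced (cathode) and Al is oxidized (anode).
E°cell = E°(cathode) − E°(anode) = −0.34 − (−1.66) = +1.32 V.

+1.32 V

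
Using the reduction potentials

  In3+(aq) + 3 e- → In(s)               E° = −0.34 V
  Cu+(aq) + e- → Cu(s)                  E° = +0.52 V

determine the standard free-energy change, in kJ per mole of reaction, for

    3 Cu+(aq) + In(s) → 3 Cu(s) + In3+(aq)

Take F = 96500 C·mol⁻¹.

−249 kJ/mol

In the reaction as written Cu+(aq) is reduced, so the Cu⁺/Cu couple is the cathode and In³⁺/In is the anode.
E°cell = +0.52 − (−0.34) = +0.86 V; balancing electrons gives n = 3.
ΔG° = −nFE°cell = −(3)(96500)(+0.86) J/mol = −249 kJ/mol.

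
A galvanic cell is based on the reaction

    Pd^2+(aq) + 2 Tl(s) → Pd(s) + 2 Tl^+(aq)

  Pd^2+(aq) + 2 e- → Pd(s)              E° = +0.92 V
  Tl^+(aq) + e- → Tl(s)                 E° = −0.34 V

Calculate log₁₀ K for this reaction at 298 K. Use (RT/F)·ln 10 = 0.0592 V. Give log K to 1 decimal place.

The Pd²⁺/Pd couple is reduced (cathode); E°cell = +0.92 − (−0.34) = +1.26 V with n = 2.
At equilibrium E = 0, so log K = nE°cell / 0.0592 = (2)(+1.26) / 0.0592 = 42.6.

log K = 42.6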